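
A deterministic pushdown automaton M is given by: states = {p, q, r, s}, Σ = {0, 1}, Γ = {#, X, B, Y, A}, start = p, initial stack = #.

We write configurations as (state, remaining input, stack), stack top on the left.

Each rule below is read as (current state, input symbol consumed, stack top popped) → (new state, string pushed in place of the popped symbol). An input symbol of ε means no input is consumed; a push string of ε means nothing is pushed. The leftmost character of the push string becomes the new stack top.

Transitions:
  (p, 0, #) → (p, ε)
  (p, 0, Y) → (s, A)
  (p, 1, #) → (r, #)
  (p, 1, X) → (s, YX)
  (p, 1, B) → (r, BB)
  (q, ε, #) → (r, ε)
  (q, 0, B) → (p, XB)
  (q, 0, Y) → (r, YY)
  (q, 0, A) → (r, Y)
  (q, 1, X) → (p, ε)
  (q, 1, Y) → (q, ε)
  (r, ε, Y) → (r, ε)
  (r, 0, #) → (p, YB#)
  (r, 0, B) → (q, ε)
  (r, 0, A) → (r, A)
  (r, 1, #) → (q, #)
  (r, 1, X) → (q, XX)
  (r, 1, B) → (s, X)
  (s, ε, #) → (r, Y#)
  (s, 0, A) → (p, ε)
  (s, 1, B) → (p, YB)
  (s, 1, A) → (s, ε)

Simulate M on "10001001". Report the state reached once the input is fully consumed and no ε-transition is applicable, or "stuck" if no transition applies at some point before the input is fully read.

(p, 10001001, #)
  read 1, top #: go to r, push # → (r, 0001001, #)
  read 0, top #: go to p, push YB# → (p, 001001, YB#)
  read 0, top Y: go to s, push A → (s, 01001, AB#)
  read 0, top A: go to p, push ε → (p, 1001, B#)
  read 1, top B: go to r, push BB → (r, 001, BB#)
  read 0, top B: go to q, push ε → (q, 01, B#)
  read 0, top B: go to p, push XB → (p, 1, XB#)
  read 1, top X: go to s, push YX → (s, ε, YXB#)
All input consumed; M is in state s.

s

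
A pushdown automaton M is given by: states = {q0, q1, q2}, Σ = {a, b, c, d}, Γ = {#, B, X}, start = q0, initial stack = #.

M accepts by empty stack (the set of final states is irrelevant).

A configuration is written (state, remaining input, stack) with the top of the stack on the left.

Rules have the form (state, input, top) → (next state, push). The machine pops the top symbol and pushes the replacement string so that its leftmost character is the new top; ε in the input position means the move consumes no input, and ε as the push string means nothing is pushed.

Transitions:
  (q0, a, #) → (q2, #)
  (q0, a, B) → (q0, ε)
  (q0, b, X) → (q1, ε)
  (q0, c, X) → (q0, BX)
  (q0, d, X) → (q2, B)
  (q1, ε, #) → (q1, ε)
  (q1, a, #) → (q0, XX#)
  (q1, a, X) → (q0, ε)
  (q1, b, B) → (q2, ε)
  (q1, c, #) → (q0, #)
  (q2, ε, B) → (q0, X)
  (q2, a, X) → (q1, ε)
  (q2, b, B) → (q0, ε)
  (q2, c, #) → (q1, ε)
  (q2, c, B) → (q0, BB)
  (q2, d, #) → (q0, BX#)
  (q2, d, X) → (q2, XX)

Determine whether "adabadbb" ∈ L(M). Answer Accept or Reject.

One accepting computation: (q0, adabadbb, #) ⊢ (q2, dabadbb, #) ⊢ (q0, abadbb, BX#) ⊢ (q0, badbb, X#) ⊢ (q1, adbb, #) ⊢ (q0, dbb, XX#) ⊢ (q2, bb, BX#) ⊢ (q0, b, X#) ⊢ (q1, ε, #) ⊢ (q1, ε, ε)
All input consumed and the stack is empty.

Accept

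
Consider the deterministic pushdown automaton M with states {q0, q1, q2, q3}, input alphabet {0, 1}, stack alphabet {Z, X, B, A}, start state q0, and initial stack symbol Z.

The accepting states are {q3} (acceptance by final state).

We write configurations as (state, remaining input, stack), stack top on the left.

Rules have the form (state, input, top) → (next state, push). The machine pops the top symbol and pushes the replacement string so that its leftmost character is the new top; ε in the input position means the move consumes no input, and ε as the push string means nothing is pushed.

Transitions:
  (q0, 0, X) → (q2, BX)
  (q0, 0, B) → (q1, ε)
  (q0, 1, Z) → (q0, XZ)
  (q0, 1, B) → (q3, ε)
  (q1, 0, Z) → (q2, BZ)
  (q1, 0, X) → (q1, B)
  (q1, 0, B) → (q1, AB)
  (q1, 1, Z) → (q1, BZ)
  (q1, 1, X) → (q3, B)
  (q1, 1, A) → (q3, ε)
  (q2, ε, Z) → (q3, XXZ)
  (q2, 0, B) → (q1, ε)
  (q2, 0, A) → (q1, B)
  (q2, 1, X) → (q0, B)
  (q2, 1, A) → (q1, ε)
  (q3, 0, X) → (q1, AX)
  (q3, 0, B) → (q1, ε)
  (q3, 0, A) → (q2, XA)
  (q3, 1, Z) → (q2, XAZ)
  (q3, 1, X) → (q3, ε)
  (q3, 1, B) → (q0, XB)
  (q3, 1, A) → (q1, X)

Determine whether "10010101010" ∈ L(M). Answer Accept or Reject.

Reject

(q0, 10010101010, Z)
  read 1, top Z: go to q0, push XZ → (q0, 0010101010, XZ)
  read 0, top X: go to q2, push BX → (q2, 010101010, BXZ)
  read 0, top B: go to q1, push ε → (q1, 10101010, XZ)
  read 1, top X: go to q3, push B → (q3, 0101010, BZ)
  read 0, top B: go to q1, push ε → (q1, 101010, Z)
  read 1, top Z: go to q1, push BZ → (q1, 01010, BZ)
  read 0, top B: go to q1, push AB → (q1, 1010, ABZ)
  read 1, top A: go to q3, push ε → (q3, 010, BZ)
  read 0, top B: go to q1, push ε → (q1, 10, Z)
  read 1, top Z: go to q1, push BZ → (q1, 0, BZ)
  read 0, top B: go to q1, push AB → (q1, ε, ABZ)
All input consumed; state q1 ∉ F and no further ε-move applies.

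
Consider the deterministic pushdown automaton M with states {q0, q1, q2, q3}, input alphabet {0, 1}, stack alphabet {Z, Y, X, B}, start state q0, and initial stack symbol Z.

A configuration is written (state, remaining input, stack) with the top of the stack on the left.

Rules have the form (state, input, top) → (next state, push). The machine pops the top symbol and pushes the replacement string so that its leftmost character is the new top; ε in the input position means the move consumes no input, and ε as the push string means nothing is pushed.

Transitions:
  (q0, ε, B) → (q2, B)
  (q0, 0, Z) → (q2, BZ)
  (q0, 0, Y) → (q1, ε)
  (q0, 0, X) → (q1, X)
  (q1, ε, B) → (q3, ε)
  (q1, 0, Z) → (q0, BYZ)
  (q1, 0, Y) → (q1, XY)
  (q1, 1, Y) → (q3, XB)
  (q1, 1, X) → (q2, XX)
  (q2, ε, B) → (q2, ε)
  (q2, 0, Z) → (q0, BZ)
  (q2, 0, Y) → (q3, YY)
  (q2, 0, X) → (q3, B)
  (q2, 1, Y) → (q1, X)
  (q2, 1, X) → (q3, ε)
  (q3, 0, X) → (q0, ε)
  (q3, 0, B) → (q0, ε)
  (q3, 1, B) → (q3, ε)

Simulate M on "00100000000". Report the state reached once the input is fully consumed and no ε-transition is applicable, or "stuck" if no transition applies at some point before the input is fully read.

stuck

(q0, 00100000000, Z)
  read 0, top Z: go to q2, push BZ → (q2, 0100000000, BZ)
  ε-move, top B: go to q2, push ε → (q2, 0100000000, Z)
  read 0, top Z: go to q0, push BZ → (q0, 100000000, BZ)
  ε-move, top B: go to q2, push B → (q2, 100000000, BZ)
  ε-move, top B: go to q2, push ε → (q2, 100000000, Z)
No transition for (q2, 1, top Z); M blocks with input 100000000 remaining.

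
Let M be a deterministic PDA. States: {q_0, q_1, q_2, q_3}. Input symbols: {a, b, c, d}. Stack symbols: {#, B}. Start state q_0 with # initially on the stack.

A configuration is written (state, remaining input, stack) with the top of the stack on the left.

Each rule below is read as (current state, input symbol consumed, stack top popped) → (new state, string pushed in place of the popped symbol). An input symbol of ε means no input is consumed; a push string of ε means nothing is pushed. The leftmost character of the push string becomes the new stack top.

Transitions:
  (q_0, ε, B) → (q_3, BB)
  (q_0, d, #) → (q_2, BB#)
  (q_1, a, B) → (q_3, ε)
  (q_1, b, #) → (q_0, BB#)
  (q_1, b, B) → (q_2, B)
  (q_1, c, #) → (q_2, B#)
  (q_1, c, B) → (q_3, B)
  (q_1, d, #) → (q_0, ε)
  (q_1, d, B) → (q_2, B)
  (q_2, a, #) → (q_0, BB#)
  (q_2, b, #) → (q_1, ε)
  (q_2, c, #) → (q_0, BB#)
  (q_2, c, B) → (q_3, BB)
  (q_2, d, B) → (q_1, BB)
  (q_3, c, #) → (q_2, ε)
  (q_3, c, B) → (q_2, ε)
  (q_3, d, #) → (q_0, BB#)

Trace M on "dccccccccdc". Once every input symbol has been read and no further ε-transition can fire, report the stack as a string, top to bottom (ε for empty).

BBB#

(q_0, dccccccccdc, #) ⊢ (q_2, ccccccccdc, BB#) ⊢ (q_3, cccccccdc, BBB#) ⊢ (q_2, ccccccdc, BB#) ⊢ (q_3, cccccdc, BBB#) ⊢ (q_2, ccccdc, BB#) ⊢ (q_3, cccdc, BBB#) ⊢ (q_2, ccdc, BB#) ⊢ (q_3, cdc, BBB#) ⊢ (q_2, dc, BB#) ⊢ (q_1, c, BBB#) ⊢ (q_3, ε, BBB#)
All input consumed in state q_3 with stack BBB#.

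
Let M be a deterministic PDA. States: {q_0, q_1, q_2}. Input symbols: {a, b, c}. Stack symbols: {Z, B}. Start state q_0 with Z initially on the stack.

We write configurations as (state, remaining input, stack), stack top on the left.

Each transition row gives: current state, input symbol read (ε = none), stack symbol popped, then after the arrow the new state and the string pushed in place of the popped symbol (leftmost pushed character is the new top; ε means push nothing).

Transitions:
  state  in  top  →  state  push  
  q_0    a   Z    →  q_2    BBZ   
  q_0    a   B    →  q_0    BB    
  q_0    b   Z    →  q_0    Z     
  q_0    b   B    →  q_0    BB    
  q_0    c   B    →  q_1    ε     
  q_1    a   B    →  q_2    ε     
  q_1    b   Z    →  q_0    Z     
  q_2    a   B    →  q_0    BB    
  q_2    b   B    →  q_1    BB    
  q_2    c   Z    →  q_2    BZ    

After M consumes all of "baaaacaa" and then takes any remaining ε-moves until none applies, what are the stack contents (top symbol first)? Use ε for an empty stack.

BBBBZ

(q_0, baaaacaa, Z)
  read b, top Z: go to q_0, push Z → (q_0, aaaacaa, Z)
  read a, top Z: go to q_2, push BBZ → (q_2, aaacaa, BBZ)
  read a, top B: go to q_0, push BB → (q_0, aacaa, BBBZ)
  read a, top B: go to q_0, push BB → (q_0, acaa, BBBBZ)
  read a, top B: go to q_0, push BB → (q_0, caa, BBBBBZ)
  read c, top B: go to q_1, push ε → (q_1, aa, BBBBZ)
  read a, top B: go to q_2, push ε → (q_2, a, BBBZ)
  read a, top B: go to q_0, push BB → (q_0, ε, BBBBZ)
All input consumed in state q_0 with stack BBBBZ.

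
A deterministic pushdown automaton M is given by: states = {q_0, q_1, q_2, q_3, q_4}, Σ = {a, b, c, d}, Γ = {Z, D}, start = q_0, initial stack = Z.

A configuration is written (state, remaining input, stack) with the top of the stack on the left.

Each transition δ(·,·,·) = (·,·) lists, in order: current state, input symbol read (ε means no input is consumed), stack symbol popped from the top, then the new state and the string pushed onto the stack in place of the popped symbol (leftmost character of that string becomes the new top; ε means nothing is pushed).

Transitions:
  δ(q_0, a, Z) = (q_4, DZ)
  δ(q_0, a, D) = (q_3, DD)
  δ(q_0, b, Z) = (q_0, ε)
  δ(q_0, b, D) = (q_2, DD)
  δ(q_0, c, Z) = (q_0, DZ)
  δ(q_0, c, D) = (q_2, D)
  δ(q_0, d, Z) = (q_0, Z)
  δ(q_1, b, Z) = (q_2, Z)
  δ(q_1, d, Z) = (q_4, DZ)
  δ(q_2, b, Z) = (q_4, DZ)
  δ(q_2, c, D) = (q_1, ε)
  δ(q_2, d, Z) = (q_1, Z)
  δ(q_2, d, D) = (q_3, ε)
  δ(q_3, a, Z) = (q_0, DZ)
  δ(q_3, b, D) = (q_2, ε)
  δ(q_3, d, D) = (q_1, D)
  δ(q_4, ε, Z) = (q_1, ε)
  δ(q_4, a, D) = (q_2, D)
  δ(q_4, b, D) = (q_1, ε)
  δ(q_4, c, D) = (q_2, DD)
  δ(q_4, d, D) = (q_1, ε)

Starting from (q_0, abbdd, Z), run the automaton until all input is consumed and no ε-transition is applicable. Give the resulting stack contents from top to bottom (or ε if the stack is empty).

(q_0, abbdd, Z)
  read a, top Z: go to q_4, push DZ → (q_4, bbdd, DZ)
  read b, top D: go to q_1, push ε → (q_1, bdd, Z)
  read b, top Z: go to q_2, push Z → (q_2, dd, Z)
  read d, top Z: go to q_1, push Z → (q_1, d, Z)
  read d, top Z: go to q_4, push DZ → (q_4, ε, DZ)
All input consumed in state q_4 with stack DZ.

DZ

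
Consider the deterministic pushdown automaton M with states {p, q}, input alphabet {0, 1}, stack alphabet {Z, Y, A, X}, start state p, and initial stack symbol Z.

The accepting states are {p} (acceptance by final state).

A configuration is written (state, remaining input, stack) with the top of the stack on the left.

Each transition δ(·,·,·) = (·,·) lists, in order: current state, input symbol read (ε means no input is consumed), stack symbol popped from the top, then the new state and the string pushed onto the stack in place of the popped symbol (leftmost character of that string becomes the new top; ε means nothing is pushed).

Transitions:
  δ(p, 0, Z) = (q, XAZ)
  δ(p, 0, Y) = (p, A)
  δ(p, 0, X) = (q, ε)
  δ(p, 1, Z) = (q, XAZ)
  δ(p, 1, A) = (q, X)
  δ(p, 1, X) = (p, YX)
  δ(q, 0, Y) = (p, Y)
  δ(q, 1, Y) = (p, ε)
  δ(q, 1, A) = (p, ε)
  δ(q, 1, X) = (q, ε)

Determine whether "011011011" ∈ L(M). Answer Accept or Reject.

(p, 011011011, Z) ⊢ (q, 11011011, XAZ) ⊢ (q, 1011011, AZ) ⊢ (p, 011011, Z) ⊢ (q, 11011, XAZ) ⊢ (q, 1011, AZ) ⊢ (p, 011, Z) ⊢ (q, 11, XAZ) ⊢ (q, 1, AZ) ⊢ (p, ε, Z)
All input consumed; state p ∈ F.

Accept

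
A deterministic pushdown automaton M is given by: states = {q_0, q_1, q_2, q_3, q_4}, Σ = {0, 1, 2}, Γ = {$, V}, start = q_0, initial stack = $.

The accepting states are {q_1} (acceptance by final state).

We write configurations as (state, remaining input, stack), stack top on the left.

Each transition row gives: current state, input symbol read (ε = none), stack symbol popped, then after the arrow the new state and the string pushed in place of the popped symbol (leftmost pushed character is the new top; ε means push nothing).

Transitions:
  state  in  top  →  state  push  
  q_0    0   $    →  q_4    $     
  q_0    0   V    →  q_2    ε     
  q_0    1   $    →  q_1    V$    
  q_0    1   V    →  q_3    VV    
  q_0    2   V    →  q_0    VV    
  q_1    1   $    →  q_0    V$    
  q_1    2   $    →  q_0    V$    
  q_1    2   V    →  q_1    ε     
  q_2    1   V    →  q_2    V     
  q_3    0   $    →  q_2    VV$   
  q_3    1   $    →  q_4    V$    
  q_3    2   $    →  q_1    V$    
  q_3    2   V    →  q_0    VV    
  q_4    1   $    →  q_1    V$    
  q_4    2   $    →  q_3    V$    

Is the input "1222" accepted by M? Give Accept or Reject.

Reject

(q_0, 1222, $)
  read 1, top $: go to q_1, push V$ → (q_1, 222, V$)
  read 2, top V: go to q_1, push ε → (q_1, 22, $)
  read 2, top $: go to q_0, push V$ → (q_0, 2, V$)
  read 2, top V: go to q_0, push VV → (q_0, ε, VV$)
All input consumed; state q_0 ∉ F and no further ε-move applies.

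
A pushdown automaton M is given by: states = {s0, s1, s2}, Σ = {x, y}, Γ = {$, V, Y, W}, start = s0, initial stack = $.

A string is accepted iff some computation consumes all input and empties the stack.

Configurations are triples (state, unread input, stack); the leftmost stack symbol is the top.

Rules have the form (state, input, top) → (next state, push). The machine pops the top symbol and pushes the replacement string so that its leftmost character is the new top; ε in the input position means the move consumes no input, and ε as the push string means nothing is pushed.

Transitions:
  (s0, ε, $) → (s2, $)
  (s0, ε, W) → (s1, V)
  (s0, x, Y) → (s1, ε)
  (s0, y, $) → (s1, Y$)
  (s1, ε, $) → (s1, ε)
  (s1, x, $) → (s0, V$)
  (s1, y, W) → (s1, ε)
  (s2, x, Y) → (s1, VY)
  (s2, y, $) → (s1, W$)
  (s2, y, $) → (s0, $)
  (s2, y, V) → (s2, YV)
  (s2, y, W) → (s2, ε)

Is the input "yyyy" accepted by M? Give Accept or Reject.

Accept

One accepting computation: (s0, yyyy, $) ⊢ (s2, yyyy, $) ⊢ (s0, yyy, $) ⊢ (s2, yyy, $) ⊢ (s0, yy, $) ⊢ (s2, yy, $) ⊢ (s1, y, W$) ⊢ (s1, ε, $) ⊢ (s1, ε, ε)
All input consumed and the stack is empty.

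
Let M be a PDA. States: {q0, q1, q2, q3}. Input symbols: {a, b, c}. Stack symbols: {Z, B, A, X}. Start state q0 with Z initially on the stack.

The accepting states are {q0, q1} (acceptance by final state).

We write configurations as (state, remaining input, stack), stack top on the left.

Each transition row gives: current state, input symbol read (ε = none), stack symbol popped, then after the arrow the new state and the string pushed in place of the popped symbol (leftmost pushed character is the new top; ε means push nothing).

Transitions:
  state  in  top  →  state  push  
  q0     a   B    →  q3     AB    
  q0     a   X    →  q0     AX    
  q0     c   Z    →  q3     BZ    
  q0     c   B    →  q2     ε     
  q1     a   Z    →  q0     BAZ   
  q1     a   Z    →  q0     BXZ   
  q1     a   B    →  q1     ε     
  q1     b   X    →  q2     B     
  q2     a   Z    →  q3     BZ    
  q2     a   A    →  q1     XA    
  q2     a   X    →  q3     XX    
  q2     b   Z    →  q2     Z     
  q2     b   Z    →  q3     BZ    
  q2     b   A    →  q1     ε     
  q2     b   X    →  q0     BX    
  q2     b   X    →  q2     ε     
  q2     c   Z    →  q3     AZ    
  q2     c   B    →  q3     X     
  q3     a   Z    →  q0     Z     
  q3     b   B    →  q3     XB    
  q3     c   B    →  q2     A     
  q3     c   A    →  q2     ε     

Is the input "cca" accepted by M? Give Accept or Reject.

Accept

One accepting computation: (q0, cca, Z) ⊢ (q3, ca, BZ) ⊢ (q2, a, AZ) ⊢ (q1, ε, XAZ)
All input consumed and state q1 ∈ F.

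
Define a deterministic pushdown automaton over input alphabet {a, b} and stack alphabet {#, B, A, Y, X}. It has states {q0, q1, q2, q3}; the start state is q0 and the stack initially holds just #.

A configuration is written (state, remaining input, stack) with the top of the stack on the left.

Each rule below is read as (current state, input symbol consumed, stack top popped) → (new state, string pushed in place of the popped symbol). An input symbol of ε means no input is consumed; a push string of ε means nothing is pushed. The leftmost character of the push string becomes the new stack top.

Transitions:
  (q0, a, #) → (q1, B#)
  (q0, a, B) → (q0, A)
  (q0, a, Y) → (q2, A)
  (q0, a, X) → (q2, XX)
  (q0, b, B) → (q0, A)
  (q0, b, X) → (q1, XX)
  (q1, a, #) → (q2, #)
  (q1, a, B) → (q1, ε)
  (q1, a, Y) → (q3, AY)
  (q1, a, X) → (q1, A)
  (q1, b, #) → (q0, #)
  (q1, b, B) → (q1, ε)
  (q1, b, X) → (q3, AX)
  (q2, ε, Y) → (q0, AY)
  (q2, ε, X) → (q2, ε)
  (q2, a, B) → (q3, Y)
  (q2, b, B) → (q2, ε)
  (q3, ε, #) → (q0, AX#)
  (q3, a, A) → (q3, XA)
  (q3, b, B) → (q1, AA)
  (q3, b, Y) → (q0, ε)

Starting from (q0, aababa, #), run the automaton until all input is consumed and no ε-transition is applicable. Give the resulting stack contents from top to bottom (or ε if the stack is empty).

#

(q0, aababa, #)
  read a, top #: go to q1, push B# → (q1, ababa, B#)
  read a, top B: go to q1, push ε → (q1, baba, #)
  read b, top #: go to q0, push # → (q0, aba, #)
  read a, top #: go to q1, push B# → (q1, ba, B#)
  read b, top B: go to q1, push ε → (q1, a, #)
  read a, top #: go to q2, push # → (q2, ε, #)
All input consumed in state q2 with stack #.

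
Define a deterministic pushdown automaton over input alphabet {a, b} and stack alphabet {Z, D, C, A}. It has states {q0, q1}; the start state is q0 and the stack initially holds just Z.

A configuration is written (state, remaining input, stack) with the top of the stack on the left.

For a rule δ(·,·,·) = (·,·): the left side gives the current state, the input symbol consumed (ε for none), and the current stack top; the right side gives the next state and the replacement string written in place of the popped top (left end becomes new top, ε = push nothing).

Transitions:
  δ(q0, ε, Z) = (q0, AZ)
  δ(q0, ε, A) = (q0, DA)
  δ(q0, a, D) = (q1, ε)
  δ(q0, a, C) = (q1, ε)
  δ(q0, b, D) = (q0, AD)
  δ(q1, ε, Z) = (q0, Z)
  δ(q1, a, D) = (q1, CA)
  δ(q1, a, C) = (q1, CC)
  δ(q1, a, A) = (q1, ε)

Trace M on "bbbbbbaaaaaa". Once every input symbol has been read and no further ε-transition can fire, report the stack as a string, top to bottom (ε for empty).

CCCCAADADADADADAZ

(q0, bbbbbbaaaaaa, Z) ⊢ (q0, bbbbbbaaaaaa, AZ) ⊢ (q0, bbbbbbaaaaaa, DAZ) ⊢ (q0, bbbbbaaaaaa, ADAZ) ⊢ (q0, bbbbbaaaaaa, DADAZ) ⊢ (q0, bbbbaaaaaa, ADADAZ) ⊢ (q0, bbbbaaaaaa, DADADAZ) ⊢ (q0, bbbaaaaaa, ADADADAZ) ⊢ (q0, bbbaaaaaa, DADADADAZ) ⊢ (q0, bbaaaaaa, ADADADADAZ) ⊢ (q0, bbaaaaaa, DADADADADAZ) ⊢ (q0, baaaaaa, ADADADADADAZ) ⊢ (q0, baaaaaa, DADADADADADAZ) ⊢ (q0, aaaaaa, ADADADADADADAZ) ⊢ (q0, aaaaaa, DADADADADADADAZ) ⊢ (q1, aaaaa, ADADADADADADAZ) ⊢ (q1, aaaa, DADADADADADAZ) ⊢ (q1, aaa, CAADADADADADAZ) ⊢ (q1, aa, CCAADADADADADAZ) ⊢ (q1, a, CCCAADADADADADAZ) ⊢ (q1, ε, CCCCAADADADADADAZ)
All input consumed in state q1 with stack CCCCAADADADADADAZ.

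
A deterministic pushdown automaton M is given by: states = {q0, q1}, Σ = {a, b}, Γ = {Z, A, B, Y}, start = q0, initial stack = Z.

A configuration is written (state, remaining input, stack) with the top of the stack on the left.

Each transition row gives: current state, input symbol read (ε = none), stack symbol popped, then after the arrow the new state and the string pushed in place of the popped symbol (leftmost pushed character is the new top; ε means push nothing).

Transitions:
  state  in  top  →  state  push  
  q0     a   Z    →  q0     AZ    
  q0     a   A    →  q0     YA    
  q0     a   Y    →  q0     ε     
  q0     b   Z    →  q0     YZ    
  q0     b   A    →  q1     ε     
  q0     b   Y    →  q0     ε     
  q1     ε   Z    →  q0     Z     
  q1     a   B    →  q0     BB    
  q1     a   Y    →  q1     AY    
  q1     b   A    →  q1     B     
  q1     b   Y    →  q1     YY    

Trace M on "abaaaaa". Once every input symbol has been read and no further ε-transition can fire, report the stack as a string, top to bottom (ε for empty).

AZ

(q0, abaaaaa, Z)
  read a, top Z: go to q0, push AZ → (q0, baaaaa, AZ)
  read b, top A: go to q1, push ε → (q1, aaaaa, Z)
  ε-move, top Z: go to q0, push Z → (q0, aaaaa, Z)
  read a, top Z: go to q0, push AZ → (q0, aaaa, AZ)
  read a, top A: go to q0, push YA → (q0, aaa, YAZ)
  read a, top Y: go to q0, push ε → (q0, aa, AZ)
  read a, top A: go to q0, push YA → (q0, a, YAZ)
  read a, top Y: go to q0, push ε → (q0, ε, AZ)
All input consumed in state q0 with stack AZ.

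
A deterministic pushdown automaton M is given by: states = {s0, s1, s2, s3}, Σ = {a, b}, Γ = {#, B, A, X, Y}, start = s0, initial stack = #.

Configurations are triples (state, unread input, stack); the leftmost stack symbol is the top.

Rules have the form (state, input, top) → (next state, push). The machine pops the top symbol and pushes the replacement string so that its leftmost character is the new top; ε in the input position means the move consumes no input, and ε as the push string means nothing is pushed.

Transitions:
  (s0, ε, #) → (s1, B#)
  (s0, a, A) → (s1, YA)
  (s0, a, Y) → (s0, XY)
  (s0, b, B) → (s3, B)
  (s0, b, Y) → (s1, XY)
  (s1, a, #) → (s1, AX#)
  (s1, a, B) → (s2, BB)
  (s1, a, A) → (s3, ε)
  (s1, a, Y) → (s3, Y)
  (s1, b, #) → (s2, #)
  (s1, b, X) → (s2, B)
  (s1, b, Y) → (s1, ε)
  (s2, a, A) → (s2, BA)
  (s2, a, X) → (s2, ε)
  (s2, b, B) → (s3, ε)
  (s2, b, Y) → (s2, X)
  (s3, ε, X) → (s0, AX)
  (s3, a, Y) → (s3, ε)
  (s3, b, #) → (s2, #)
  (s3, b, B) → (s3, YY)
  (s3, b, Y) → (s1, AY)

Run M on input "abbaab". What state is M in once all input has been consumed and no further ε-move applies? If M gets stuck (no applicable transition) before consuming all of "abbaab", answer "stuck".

(s0, abbaab, #) ⊢ (s1, abbaab, B#) ⊢ (s2, bbaab, BB#) ⊢ (s3, baab, B#) ⊢ (s3, aab, YY#) ⊢ (s3, ab, Y#) ⊢ (s3, b, #) ⊢ (s2, ε, #)
All input consumed; M is in state s2.

s2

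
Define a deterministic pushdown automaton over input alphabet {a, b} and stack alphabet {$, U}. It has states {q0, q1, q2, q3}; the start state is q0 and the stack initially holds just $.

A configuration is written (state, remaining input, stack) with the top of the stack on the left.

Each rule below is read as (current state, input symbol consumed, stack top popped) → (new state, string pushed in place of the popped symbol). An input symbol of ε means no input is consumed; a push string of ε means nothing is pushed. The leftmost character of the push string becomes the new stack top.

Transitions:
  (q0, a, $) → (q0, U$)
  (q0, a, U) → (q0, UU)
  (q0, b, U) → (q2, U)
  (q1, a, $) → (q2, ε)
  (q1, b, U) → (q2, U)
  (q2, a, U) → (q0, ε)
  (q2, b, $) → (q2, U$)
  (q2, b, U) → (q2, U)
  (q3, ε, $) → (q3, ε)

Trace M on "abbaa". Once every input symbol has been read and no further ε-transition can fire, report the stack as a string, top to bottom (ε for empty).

U$

(q0, abbaa, $) ⊢ (q0, bbaa, U$) ⊢ (q2, baa, U$) ⊢ (q2, aa, U$) ⊢ (q0, a, $) ⊢ (q0, ε, U$)
All input consumed in state q0 with stack U$.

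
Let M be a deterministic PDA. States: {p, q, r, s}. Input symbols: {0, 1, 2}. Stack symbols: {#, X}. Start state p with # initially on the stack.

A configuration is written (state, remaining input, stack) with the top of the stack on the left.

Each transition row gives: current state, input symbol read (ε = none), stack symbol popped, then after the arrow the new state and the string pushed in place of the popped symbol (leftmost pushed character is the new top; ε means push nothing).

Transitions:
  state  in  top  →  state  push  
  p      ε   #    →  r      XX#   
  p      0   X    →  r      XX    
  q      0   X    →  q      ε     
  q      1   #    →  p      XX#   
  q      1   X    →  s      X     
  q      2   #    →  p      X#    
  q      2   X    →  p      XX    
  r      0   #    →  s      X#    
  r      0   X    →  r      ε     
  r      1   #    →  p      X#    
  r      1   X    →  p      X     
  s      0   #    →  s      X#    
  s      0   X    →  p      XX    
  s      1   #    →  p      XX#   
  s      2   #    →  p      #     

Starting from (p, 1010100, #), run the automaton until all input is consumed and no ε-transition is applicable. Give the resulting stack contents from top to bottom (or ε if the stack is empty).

XXXX#

(p, 1010100, #)
  ε-move, top #: go to r, push XX# → (r, 1010100, XX#)
  read 1, top X: go to p, push X → (p, 010100, XX#)
  read 0, top X: go to r, push XX → (r, 10100, XXX#)
  read 1, top X: go to p, push X → (p, 0100, XXX#)
  read 0, top X: go to r, push XX → (r, 100, XXXX#)
  read 1, top X: go to p, push X → (p, 00, XXXX#)
  read 0, top X: go to r, push XX → (r, 0, XXXXX#)
  read 0, top X: go to r, push ε → (r, ε, XXXX#)
All input consumed in state r with stack XXXX#.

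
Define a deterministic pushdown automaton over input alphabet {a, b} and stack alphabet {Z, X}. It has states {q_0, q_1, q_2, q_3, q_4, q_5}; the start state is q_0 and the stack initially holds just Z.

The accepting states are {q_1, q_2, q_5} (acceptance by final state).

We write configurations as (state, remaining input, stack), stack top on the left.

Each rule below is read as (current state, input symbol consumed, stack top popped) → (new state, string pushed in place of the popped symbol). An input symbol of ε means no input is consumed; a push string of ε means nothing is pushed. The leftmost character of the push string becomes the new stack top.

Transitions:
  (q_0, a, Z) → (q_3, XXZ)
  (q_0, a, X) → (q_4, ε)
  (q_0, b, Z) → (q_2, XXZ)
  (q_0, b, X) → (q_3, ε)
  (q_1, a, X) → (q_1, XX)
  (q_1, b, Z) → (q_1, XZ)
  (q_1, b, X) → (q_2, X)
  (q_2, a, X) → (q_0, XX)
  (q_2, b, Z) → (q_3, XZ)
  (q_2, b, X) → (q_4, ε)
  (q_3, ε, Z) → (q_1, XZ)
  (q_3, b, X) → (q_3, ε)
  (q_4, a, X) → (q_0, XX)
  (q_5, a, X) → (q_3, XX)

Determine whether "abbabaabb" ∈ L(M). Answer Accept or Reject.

Reject

(q_0, abbabaabb, Z)
  read a, top Z: go to q_3, push XXZ → (q_3, bbabaabb, XXZ)
  read b, top X: go to q_3, push ε → (q_3, babaabb, XZ)
  read b, top X: go to q_3, push ε → (q_3, abaabb, Z)
  ε-move, top Z: go to q_1, push XZ → (q_1, abaabb, XZ)
  read a, top X: go to q_1, push XX → (q_1, baabb, XXZ)
  read b, top X: go to q_2, push X → (q_2, aabb, XXZ)
  read a, top X: go to q_0, push XX → (q_0, abb, XXXZ)
  read a, top X: go to q_4, push ε → (q_4, bb, XXZ)
No transition applies at (q_4, bb, XXZ); input not fully consumed.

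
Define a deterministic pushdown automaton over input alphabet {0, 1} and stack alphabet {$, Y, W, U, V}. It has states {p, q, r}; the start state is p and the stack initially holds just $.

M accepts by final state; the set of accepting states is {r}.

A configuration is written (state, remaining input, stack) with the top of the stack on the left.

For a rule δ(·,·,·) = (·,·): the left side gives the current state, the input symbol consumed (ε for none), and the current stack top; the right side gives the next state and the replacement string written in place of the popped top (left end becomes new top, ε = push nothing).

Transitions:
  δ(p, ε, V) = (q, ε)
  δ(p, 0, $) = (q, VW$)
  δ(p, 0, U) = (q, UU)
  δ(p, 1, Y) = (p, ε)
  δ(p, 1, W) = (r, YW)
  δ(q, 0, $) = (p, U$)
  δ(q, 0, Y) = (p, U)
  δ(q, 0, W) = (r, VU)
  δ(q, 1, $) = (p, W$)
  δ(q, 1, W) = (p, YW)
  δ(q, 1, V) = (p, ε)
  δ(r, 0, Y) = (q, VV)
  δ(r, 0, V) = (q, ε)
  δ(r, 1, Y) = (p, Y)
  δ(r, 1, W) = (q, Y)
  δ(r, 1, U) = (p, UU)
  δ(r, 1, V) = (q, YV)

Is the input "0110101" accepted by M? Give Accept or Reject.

Reject

(p, 0110101, $) ⊢ (q, 110101, VW$) ⊢ (p, 10101, W$) ⊢ (r, 0101, YW$) ⊢ (q, 101, VVW$) ⊢ (p, 01, VW$) ⊢ (q, 01, W$) ⊢ (r, 1, VU$) ⊢ (q, ε, YVU$)
All input consumed; state q ∉ F and no further ε-move applies.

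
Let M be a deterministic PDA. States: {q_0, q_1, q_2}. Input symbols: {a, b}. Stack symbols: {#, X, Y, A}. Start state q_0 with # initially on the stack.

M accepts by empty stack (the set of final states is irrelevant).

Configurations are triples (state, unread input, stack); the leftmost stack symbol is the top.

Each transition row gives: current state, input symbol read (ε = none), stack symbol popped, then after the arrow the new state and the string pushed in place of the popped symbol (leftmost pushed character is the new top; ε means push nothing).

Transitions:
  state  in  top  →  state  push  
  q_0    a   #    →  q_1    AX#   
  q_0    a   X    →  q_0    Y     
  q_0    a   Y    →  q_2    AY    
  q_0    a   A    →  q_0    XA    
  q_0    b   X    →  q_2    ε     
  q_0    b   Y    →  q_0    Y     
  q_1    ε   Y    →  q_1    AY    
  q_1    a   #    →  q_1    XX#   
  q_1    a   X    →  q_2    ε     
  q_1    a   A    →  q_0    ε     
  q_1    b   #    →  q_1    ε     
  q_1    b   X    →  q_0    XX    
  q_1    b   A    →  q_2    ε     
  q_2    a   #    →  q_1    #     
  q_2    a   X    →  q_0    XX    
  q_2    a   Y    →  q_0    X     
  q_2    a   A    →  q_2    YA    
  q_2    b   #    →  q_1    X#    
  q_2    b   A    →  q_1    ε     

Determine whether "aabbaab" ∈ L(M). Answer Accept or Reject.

(q_0, aabbaab, #) ⊢ (q_1, abbaab, AX#) ⊢ (q_0, bbaab, X#) ⊢ (q_2, baab, #) ⊢ (q_1, aab, X#) ⊢ (q_2, ab, #) ⊢ (q_1, b, #) ⊢ (q_1, ε, ε)
All input consumed and the stack is empty.

Accept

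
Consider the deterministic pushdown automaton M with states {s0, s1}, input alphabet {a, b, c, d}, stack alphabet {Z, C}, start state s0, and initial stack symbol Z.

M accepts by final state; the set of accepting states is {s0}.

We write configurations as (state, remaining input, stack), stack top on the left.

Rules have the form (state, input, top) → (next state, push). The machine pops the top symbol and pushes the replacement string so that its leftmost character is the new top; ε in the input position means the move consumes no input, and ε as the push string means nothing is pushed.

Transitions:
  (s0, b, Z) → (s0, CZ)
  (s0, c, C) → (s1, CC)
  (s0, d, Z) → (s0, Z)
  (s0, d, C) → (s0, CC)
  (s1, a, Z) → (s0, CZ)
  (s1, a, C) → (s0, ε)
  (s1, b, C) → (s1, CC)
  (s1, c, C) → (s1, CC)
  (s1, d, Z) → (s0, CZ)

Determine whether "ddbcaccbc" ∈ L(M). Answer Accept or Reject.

(s0, ddbcaccbc, Z) ⊢ (s0, dbcaccbc, Z) ⊢ (s0, bcaccbc, Z) ⊢ (s0, caccbc, CZ) ⊢ (s1, accbc, CCZ) ⊢ (s0, ccbc, CZ) ⊢ (s1, cbc, CCZ) ⊢ (s1, bc, CCCZ) ⊢ (s1, c, CCCCZ) ⊢ (s1, ε, CCCCCZ)
All input consumed; state s1 ∉ F and no further ε-move applies.

Reject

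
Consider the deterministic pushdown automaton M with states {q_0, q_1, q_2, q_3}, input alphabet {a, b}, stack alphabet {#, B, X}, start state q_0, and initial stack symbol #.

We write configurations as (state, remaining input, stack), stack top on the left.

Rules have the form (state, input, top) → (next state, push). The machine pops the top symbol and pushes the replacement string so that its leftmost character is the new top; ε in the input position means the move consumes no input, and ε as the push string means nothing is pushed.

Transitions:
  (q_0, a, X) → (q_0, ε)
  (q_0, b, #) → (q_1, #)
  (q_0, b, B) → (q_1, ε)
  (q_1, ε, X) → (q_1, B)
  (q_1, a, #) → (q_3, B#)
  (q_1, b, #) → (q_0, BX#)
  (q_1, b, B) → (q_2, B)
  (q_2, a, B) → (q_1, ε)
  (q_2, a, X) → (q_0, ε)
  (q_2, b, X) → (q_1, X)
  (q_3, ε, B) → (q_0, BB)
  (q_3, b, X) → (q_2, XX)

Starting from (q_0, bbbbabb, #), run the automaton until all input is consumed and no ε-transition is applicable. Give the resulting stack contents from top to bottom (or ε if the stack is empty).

B#

(q_0, bbbbabb, #)
  read b, top #: go to q_1, push # → (q_1, bbbabb, #)
  read b, top #: go to q_0, push BX# → (q_0, bbabb, BX#)
  read b, top B: go to q_1, push ε → (q_1, babb, X#)
  ε-move, top X: go to q_1, push B → (q_1, babb, B#)
  read b, top B: go to q_2, push B → (q_2, abb, B#)
  read a, top B: go to q_1, push ε → (q_1, bb, #)
  read b, top #: go to q_0, push BX# → (q_0, b, BX#)
  read b, top B: go to q_1, push ε → (q_1, ε, X#)
  ε-move, top X: go to q_1, push B → (q_1, ε, B#)
All input consumed in state q_1 with stack B#.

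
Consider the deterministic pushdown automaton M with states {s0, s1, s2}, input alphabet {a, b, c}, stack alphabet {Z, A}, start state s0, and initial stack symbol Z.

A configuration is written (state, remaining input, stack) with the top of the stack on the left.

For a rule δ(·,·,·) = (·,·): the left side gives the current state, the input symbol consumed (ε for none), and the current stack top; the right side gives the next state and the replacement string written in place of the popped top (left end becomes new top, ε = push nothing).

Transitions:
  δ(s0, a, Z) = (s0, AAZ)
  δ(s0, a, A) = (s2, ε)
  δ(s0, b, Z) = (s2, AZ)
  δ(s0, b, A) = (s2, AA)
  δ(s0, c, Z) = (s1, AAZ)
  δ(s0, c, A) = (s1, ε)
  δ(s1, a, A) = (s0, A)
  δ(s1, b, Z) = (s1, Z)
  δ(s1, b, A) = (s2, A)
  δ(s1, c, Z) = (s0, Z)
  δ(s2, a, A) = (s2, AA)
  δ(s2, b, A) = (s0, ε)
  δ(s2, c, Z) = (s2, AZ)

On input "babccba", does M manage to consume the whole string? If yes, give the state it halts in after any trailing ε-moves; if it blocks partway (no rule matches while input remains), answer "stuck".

s2

(s0, babccba, Z)
  read b, top Z: go to s2, push AZ → (s2, abccba, AZ)
  read a, top A: go to s2, push AA → (s2, bccba, AAZ)
  read b, top A: go to s0, push ε → (s0, ccba, AZ)
  read c, top A: go to s1, push ε → (s1, cba, Z)
  read c, top Z: go to s0, push Z → (s0, ba, Z)
  read b, top Z: go to s2, push AZ → (s2, a, AZ)
  read a, top A: go to s2, push AA → (s2, ε, AAZ)
All input consumed; M is in state s2.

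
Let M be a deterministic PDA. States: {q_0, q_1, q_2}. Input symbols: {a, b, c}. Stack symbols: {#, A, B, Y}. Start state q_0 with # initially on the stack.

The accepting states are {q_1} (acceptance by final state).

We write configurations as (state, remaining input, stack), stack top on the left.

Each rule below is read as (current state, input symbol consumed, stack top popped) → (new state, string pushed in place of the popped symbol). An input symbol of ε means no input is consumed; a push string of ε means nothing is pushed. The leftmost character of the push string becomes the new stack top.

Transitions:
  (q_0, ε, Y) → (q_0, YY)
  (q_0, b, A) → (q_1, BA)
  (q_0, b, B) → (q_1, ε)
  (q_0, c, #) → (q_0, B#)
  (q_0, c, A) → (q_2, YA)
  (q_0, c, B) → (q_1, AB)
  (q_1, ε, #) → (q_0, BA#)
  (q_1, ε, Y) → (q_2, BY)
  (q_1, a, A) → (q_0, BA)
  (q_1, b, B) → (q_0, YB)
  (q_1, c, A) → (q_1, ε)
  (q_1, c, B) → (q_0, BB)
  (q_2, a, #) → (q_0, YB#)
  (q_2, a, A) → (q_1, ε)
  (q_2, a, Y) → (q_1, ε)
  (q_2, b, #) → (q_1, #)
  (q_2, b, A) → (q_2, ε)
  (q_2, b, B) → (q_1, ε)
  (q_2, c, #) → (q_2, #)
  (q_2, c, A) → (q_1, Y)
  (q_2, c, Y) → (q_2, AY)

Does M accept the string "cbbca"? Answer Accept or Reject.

Reject

(q_0, cbbca, #) ⊢ (q_0, bbca, B#) ⊢ (q_1, bca, #) ⊢ (q_0, bca, BA#) ⊢ (q_1, ca, A#) ⊢ (q_1, a, #) ⊢ (q_0, a, BA#)
No transition applies at (q_0, a, BA#); input not fully consumed.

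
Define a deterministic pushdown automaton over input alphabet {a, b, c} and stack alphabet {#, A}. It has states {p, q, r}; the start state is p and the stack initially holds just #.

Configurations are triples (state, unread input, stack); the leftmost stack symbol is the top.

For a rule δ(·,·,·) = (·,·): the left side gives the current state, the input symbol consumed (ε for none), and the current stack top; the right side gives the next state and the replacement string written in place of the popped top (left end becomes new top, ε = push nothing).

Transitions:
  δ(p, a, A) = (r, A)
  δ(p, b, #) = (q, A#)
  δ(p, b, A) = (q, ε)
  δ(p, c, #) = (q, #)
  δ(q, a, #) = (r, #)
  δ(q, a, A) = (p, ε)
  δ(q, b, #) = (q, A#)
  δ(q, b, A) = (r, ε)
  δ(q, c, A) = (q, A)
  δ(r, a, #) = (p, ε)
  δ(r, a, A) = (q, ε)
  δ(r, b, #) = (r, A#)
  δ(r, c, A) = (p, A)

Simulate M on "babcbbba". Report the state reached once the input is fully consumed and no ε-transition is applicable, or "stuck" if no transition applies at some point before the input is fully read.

(p, babcbbba, #)
  read b, top #: go to q, push A# → (q, abcbbba, A#)
  read a, top A: go to p, push ε → (p, bcbbba, #)
  read b, top #: go to q, push A# → (q, cbbba, A#)
  read c, top A: go to q, push A → (q, bbba, A#)
  read b, top A: go to r, push ε → (r, bba, #)
  read b, top #: go to r, push A# → (r, ba, A#)
No transition for (r, b, top A); M blocks with input ba remaining.

stuck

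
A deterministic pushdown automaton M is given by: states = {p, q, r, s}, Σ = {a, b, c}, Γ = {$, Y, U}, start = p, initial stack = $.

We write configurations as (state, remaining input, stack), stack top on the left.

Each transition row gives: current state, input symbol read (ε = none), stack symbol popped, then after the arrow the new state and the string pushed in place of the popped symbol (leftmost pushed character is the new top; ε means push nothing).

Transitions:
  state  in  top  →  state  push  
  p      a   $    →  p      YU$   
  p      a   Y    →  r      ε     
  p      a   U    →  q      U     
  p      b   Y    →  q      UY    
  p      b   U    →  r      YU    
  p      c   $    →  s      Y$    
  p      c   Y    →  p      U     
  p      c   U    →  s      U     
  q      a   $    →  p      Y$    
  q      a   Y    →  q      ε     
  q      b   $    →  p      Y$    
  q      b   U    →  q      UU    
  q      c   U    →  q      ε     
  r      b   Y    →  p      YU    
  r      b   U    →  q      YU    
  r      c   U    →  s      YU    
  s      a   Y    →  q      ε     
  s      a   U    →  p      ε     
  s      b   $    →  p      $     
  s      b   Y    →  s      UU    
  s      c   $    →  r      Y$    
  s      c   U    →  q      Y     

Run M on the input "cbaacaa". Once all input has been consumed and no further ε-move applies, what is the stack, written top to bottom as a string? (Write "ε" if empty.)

$

(p, cbaacaa, $) ⊢ (s, baacaa, Y$) ⊢ (s, aacaa, UU$) ⊢ (p, acaa, U$) ⊢ (q, caa, U$) ⊢ (q, aa, $) ⊢ (p, a, Y$) ⊢ (r, ε, $)
All input consumed in state r with stack $.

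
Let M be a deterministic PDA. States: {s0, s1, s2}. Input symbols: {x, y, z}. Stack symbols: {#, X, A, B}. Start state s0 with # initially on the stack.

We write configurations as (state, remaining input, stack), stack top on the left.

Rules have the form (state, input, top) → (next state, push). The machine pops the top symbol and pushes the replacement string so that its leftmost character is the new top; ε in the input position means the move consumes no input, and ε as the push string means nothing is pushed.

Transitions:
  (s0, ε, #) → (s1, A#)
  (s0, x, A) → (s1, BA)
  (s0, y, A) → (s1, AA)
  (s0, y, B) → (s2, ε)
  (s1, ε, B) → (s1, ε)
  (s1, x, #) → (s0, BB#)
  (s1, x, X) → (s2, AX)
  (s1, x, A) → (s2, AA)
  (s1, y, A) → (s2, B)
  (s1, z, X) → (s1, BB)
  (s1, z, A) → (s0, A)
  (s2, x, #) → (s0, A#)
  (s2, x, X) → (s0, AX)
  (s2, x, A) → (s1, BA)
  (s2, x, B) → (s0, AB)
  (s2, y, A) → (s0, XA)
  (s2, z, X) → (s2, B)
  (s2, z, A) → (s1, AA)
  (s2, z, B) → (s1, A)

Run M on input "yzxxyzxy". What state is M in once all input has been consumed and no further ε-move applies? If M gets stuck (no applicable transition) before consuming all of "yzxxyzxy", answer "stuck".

(s0, yzxxyzxy, #) ⊢ (s1, yzxxyzxy, A#) ⊢ (s2, zxxyzxy, B#) ⊢ (s1, xxyzxy, A#) ⊢ (s2, xyzxy, AA#) ⊢ (s1, yzxy, BAA#) ⊢ (s1, yzxy, AA#) ⊢ (s2, zxy, BA#) ⊢ (s1, xy, AA#) ⊢ (s2, y, AAA#) ⊢ (s0, ε, XAAA#)
All input consumed; M is in state s0.

s0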